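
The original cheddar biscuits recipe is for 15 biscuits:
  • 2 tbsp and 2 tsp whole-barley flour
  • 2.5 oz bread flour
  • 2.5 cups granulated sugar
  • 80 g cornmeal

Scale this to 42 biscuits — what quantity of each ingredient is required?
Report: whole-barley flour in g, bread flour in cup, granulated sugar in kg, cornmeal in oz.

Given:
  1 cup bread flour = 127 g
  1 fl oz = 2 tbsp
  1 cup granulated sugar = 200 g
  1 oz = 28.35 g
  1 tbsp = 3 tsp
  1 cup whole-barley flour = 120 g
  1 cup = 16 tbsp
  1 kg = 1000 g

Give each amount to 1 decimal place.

whole-barley flour: 56.0 g; bread flour: 1.6 cup; granulated sugar: 1.4 kg; cornmeal: 7.9 oz

Scaling factor: 42/15 = 14/5 = 2.8.
whole-barley flour: (2 tbsp + 2 tsp = 8/3 tbsp) × 14/5 ÷ 16 tbsp/cup × 120 g/cup = 56.0 g
bread flour: 2.5 oz × 14/5 × 28.35 g/oz ÷ 127 g/cup ≈ 1.6 cup
granulated sugar: 2.5 cup × 14/5 × 200 g/cup ÷ 1000 g/kg = 1.4 kg
cornmeal: 80 g × 14/5 ÷ 28.35 g/oz ≈ 7.9 oz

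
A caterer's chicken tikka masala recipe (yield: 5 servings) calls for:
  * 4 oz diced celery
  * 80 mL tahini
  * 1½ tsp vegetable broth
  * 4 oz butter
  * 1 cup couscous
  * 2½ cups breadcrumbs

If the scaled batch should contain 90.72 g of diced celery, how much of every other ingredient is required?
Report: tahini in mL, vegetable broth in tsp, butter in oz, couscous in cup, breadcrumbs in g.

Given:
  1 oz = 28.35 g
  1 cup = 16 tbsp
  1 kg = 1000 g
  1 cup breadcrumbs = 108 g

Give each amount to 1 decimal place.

tahini: 64.0 mL; vegetable broth: 1.2 tsp; butter: 3.2 oz; couscous: 0.8 cup; breadcrumbs: 216.0 g

The original recipe has 113.4 g of diced celery, so the scaling factor is 90.72 ÷ 113.4 = 4/5 = 0.8.
tahini: 80 mL × 4/5 = 64.0 mL
vegetable broth: 1.5 tsp × 4/5 = 1.2 tsp
butter: 4 oz × 4/5 = 3.2 oz
couscous: 1 cup × 4/5 = 0.8 cup
breadcrumbs: 2.5 cup × 4/5 × 108 g/cup = 216.0 g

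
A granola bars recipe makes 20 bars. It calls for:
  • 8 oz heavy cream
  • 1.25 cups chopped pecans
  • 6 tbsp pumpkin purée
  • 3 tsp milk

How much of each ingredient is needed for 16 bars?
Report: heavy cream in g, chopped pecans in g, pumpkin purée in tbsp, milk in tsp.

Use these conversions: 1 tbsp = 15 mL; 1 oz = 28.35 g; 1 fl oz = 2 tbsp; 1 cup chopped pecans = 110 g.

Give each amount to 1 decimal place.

Scaling factor: 16/20 = 4/5 = 0.8.
heavy cream: 8 oz × 4/5 × 28.35 g/oz ≈ 181.4 g
chopped pecans: 1.25 cup × 4/5 × 110 g/cup = 110.0 g
pumpkin purée: 6 tbsp × 4/5 = 4.8 tbsp
milk: 3 tsp × 4/5 = 2.4 tsp

heavy cream: 181.4 g; chopped pecans: 110.0 g; pumpkin purée: 4.8 tbsp; milk: 2.4 tsp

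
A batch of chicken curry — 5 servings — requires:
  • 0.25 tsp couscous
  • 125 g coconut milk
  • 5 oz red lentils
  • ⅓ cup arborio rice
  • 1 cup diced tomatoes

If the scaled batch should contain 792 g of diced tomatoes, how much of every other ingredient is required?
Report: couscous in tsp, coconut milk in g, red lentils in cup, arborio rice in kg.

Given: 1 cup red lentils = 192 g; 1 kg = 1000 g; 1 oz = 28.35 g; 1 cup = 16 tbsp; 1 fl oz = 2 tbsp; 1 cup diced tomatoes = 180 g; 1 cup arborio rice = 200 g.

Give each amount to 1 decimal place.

The original recipe has 180 g of diced tomatoes, so the scaling factor is 792 ÷ 180 = 22/5 = 4.4.
couscous: 0.25 tsp × 22/5 = 1.1 tsp
coconut milk: 125 g × 22/5 = 550.0 g
red lentils: 5 oz × 22/5 × 28.35 g/oz ÷ 192 g/cup ≈ 3.2 cup
arborio rice: 1/3 cup × 22/5 × 200 g/cup ÷ 1000 g/kg ≈ 0.3 kg

couscous: 1.1 tsp; coconut milk: 550.0 g; red lentils: 3.2 cup; arborio rice: 0.3 kg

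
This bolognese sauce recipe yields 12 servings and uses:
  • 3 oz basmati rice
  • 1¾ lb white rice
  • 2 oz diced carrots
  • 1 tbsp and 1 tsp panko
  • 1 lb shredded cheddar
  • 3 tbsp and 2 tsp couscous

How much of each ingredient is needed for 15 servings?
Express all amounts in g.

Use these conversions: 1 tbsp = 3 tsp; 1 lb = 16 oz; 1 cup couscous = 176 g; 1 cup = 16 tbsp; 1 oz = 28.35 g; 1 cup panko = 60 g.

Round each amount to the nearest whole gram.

Scaling factor: 15/12 = 5/4 = 1.25.
basmati rice: 3 oz × 5/4 × 28.35 g/oz ≈ 106 g
white rice: 1.75 lb × 5/4 × 16 oz/lb × 28.35 g/oz ≈ 992 g
diced carrots: 2 oz × 5/4 × 28.35 g/oz ≈ 71 g
panko: (1 tbsp + 1 tsp = 4/3 tbsp) × 5/4 ÷ 16 tbsp/cup × 60 g/cup ≈ 6 g
shredded cheddar: 1 lb × 5/4 × 16 oz/lb × 28.35 g/oz = 567 g
couscous: (3 tbsp + 2 tsp = 11/3 tbsp) × 5/4 ÷ 16 tbsp/cup × 176 g/cup ≈ 50 g

basmati rice: 106 g; white rice: 992 g; diced carrots: 71 g; panko: 6 g; shredded cheddar: 567 g; couscous: 50 g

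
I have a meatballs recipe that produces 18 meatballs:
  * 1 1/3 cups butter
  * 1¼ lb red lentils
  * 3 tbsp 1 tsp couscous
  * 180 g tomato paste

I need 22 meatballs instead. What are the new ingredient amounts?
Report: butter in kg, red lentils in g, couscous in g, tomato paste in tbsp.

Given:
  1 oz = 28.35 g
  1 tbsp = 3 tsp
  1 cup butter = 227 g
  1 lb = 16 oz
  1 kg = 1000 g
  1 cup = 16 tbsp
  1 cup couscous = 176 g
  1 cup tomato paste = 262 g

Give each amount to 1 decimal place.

butter: 0.4 kg; red lentils: 693.0 g; couscous: 44.8 g; tomato paste: 13.4 tbsp

Scaling factor: 22/18 = 11/9.
butter: 4/3 cup × 11/9 × 227 g/cup ÷ 1000 g/kg ≈ 0.4 kg
red lentils: 1.25 lb × 11/9 × 16 oz/lb × 28.35 g/oz = 693.0 g
couscous: (3 tbsp + 1 tsp = 10/3 tbsp) × 11/9 ÷ 16 tbsp/cup × 176 g/cup ≈ 44.8 g
tomato paste: 180 g × 11/9 ÷ 262 g/cup × 16 tbsp/cup ≈ 13.4 tbsp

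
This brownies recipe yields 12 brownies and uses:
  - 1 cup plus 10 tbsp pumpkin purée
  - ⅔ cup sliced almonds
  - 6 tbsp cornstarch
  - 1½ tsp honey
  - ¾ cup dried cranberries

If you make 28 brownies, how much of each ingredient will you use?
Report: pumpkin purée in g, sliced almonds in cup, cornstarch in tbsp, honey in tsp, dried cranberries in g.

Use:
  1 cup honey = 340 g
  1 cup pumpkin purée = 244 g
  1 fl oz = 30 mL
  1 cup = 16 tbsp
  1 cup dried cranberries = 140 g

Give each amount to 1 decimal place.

Scaling factor: 28/12 = 7/3.
pumpkin purée: (1 cup + 10 tbsp = 1.625 cup) × 7/3 × 244 g/cup ≈ 925.2 g
sliced almonds: 2/3 cup × 7/3 ≈ 1.6 cup
cornstarch: 6 tbsp × 7/3 = 14.0 tbsp
honey: 1.5 tsp × 7/3 = 3.5 tsp
dried cranberries: 0.75 cup × 7/3 × 140 g/cup = 245.0 g

pumpkin purée: 925.2 g; sliced almonds: 1.6 cup; cornstarch: 14.0 tbsp; honey: 3.5 tsp; dried cranberries: 245.0 g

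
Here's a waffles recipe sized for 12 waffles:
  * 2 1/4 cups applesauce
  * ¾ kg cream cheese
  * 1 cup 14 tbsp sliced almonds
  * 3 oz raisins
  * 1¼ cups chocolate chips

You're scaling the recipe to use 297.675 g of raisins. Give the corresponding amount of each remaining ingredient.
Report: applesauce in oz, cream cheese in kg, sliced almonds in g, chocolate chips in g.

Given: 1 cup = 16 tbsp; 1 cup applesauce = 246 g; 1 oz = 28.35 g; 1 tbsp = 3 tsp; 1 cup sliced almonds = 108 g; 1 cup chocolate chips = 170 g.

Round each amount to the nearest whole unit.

The original recipe has 85.05 g of raisins, so the scaling factor is 297.675 ÷ 85.05 = 7/2 = 3.5.
applesauce: 2.25 cup × 7/2 × 246 g/cup ÷ 28.35 g/oz ≈ 68 oz
cream cheese: 0.75 kg × 7/2 ≈ 3 kg
sliced almonds: (1 cup + 14 tbsp = 1.875 cup) × 7/2 × 108 g/cup ≈ 709 g
chocolate chips: 1.25 cup × 7/2 × 170 g/cup ≈ 744 g

applesauce: 68 oz; cream cheese: 3 kg; sliced almonds: 709 g; chocolate chips: 744 g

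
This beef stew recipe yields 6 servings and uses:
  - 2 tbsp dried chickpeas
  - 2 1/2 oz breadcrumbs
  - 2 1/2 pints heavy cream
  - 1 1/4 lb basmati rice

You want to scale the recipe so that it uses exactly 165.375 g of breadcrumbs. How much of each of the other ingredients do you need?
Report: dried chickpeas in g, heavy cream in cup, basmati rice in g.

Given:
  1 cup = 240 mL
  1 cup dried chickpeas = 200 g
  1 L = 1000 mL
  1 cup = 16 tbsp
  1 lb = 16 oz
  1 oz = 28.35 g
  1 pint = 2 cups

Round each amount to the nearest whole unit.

The original recipe has 70.875 g of breadcrumbs, so the scaling factor is 165.375 ÷ 70.875 = 7/3.
dried chickpeas: 2 tbsp × 7/3 ÷ 16 tbsp/cup × 200 g/cup ≈ 58 g
heavy cream: 2.5 pint × 7/3 × 2 cup/pint ≈ 12 cup
basmati rice: 1.25 lb × 7/3 × 16 oz/lb × 28.35 g/oz = 1323 g

dried chickpeas: 58 g; heavy cream: 12 cup; basmati rice: 1323 g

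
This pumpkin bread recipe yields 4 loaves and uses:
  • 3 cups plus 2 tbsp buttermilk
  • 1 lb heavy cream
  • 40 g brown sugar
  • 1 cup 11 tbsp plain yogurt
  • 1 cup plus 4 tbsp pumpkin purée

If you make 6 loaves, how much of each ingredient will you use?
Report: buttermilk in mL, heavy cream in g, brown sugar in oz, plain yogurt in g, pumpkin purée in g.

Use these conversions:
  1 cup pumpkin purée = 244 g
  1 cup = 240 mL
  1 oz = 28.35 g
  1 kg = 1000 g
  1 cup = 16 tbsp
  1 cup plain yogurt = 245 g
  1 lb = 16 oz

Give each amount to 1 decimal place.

buttermilk: 1125.0 mL; heavy cream: 680.4 g; brown sugar: 2.1 oz; plain yogurt: 620.2 g; pumpkin purée: 457.5 g

Scaling factor: 6/4 = 3/2 = 1.5.
buttermilk: (3 cup + 2 tbsp = 3.125 cup) × 3/2 × 240 mL/cup = 1125.0 mL
heavy cream: 1 lb × 3/2 × 16 oz/lb × 28.35 g/oz = 680.4 g
brown sugar: 40 g × 3/2 ÷ 28.35 g/oz ≈ 2.1 oz
plain yogurt: (1 cup + 11 tbsp = 1.6875 cup) × 3/2 × 245 g/cup ≈ 620.2 g
pumpkin purée: (1 cup + 4 tbsp = 1.25 cup) × 3/2 × 244 g/cup = 457.5 g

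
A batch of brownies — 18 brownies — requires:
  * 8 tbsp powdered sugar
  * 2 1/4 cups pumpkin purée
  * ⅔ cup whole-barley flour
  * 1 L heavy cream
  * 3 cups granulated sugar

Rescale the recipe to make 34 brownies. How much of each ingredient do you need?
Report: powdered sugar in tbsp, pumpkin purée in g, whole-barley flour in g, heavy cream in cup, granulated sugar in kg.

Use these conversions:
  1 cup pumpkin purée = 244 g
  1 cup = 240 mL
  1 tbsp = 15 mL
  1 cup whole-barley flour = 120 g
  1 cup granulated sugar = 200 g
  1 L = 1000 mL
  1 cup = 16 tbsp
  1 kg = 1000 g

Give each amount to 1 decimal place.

Scaling factor: 34/18 = 17/9.
powdered sugar: 8 tbsp × 17/9 ≈ 15.1 tbsp
pumpkin purée: 2.25 cup × 17/9 × 244 g/cup = 1037.0 g
whole-barley flour: 2/3 cup × 17/9 × 120 g/cup ≈ 151.1 g
heavy cream: 1 L × 17/9 × 1000 mL/L ÷ 240 mL/cup ≈ 7.9 cup
granulated sugar: 3 cup × 17/9 × 200 g/cup ÷ 1000 g/kg ≈ 1.1 kg

powdered sugar: 15.1 tbsp; pumpkin purée: 1037.0 g; whole-barley flour: 151.1 g; heavy cream: 7.9 cup; granulated sugar: 1.1 kg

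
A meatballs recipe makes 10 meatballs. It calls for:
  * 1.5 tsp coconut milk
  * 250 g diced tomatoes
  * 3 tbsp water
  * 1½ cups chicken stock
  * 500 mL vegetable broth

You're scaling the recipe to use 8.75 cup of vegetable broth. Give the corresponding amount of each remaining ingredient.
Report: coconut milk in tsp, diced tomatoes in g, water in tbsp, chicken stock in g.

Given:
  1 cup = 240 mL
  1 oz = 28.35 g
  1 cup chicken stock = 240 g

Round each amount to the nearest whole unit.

The original recipe has 25/12 cup of vegetable broth, so the scaling factor is 8.75 ÷ 25/12 = 21/5 = 4.2.
coconut milk: 1.5 tsp × 21/5 ≈ 6 tsp
diced tomatoes: 250 g × 21/5 = 1050 g
water: 3 tbsp × 21/5 ≈ 13 tbsp
chicken stock: 1.5 cup × 21/5 × 240 g/cup = 1512 g

coconut milk: 6 tsp; diced tomatoes: 1050 g; water: 13 tbsp; chicken stock: 1512 g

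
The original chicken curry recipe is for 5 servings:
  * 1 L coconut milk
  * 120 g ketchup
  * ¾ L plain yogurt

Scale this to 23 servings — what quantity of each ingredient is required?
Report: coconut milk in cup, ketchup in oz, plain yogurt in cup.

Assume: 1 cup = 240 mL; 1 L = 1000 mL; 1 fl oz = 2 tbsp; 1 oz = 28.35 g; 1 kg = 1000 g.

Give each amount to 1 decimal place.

Scaling factor: 23/5 = 4.6.
coconut milk: 1 L × 23/5 × 1000 mL/L ÷ 240 mL/cup ≈ 19.2 cup
ketchup: 120 g × 23/5 ÷ 28.35 g/oz ≈ 19.5 oz
plain yogurt: 0.75 L × 23/5 × 1000 mL/L ÷ 240 mL/cup ≈ 14.4 cup

coconut milk: 19.2 cup; ketchup: 19.5 oz; plain yogurt: 14.4 cup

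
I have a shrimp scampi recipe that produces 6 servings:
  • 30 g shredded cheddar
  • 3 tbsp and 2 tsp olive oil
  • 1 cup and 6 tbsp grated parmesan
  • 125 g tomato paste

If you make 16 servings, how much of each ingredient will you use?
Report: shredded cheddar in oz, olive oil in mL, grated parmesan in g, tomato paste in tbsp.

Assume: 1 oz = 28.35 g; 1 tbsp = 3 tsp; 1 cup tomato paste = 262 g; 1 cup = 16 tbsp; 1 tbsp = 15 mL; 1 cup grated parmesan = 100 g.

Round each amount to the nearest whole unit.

shredded cheddar: 3 oz; olive oil: 147 mL; grated parmesan: 367 g; tomato paste: 20 tbsp

Scaling factor: 16/6 = 8/3.
shredded cheddar: 30 g × 8/3 ÷ 28.35 g/oz ≈ 3 oz
olive oil: (3 tbsp + 2 tsp = 11/3 tbsp) × 8/3 × 15 mL/tbsp ≈ 147 mL
grated parmesan: (1 cup + 6 tbsp = 1.375 cup) × 8/3 × 100 g/cup ≈ 367 g
tomato paste: 125 g × 8/3 ÷ 262 g/cup × 16 tbsp/cup ≈ 20 tbsp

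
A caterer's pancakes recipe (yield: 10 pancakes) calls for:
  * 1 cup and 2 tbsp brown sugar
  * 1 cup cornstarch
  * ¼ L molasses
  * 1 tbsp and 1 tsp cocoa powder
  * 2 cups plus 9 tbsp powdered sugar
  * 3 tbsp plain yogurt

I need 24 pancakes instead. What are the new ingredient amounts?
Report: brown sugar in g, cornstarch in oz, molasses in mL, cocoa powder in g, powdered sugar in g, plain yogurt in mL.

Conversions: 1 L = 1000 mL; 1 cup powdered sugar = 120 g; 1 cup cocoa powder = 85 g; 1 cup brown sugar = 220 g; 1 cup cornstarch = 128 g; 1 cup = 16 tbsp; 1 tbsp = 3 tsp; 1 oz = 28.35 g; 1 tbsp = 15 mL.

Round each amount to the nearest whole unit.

Scaling factor: 24/10 = 12/5 = 2.4.
brown sugar: (1 cup + 2 tbsp = 1.125 cup) × 12/5 × 220 g/cup = 594 g
cornstarch: 1 cup × 12/5 × 128 g/cup ÷ 28.35 g/oz ≈ 11 oz
molasses: 0.25 L × 12/5 × 1000 mL/L = 600 mL
cocoa powder: (1 tbsp + 1 tsp = 4/3 tbsp) × 12/5 ÷ 16 tbsp/cup × 85 g/cup = 17 g
powdered sugar: (2 cup + 9 tbsp = 2.5625 cup) × 12/5 × 120 g/cup = 738 g
plain yogurt: 3 tbsp × 12/5 × 15 mL/tbsp = 108 mL

brown sugar: 594 g; cornstarch: 11 oz; molasses: 600 mL; cocoa powder: 17 g; powdered sugar: 738 g; plain yogurt: 108 mL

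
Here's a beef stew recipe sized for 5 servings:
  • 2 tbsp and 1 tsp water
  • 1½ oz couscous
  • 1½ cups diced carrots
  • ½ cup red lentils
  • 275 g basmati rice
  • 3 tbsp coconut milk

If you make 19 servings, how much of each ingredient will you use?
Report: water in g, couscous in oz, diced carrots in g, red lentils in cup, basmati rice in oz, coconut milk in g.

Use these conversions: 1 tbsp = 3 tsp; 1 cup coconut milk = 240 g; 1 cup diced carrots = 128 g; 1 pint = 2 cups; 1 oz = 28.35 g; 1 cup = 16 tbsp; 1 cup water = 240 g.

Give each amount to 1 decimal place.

Scaling factor: 19/5 = 3.8.
water: (2 tbsp + 1 tsp = 7/3 tbsp) × 19/5 ÷ 16 tbsp/cup × 240 g/cup = 133.0 g
couscous: 1.5 oz × 19/5 = 5.7 oz
diced carrots: 1.5 cup × 19/5 × 128 g/cup = 729.6 g
red lentils: 0.5 cup × 19/5 = 1.9 cup
basmati rice: 275 g × 19/5 ÷ 28.35 g/oz ≈ 36.9 oz
coconut milk: 3 tbsp × 19/5 ÷ 16 tbsp/cup × 240 g/cup = 171.0 g

water: 133.0 g; couscous: 5.7 oz; diced carrots: 729.6 g; red lentils: 1.9 cup; basmati rice: 36.9 oz; coconut milk: 171.0 g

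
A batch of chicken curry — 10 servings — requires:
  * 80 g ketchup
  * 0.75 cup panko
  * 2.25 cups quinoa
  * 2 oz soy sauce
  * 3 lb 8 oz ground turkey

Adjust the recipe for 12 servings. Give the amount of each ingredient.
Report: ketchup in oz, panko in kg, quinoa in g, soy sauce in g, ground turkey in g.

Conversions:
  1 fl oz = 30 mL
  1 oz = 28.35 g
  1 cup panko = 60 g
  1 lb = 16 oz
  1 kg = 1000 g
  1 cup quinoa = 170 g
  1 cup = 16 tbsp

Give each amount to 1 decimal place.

ketchup: 3.4 oz; panko: 0.1 kg; quinoa: 459.0 g; soy sauce: 68.0 g; ground turkey: 1905.1 g

Scaling factor: 12/10 = 6/5 = 1.2.
ketchup: 80 g × 6/5 ÷ 28.35 g/oz ≈ 3.4 oz
panko: 0.75 cup × 6/5 × 60 g/cup ÷ 1000 g/kg ≈ 0.1 kg
quinoa: 2.25 cup × 6/5 × 170 g/cup = 459.0 g
soy sauce: 2 oz × 6/5 × 28.35 g/oz ≈ 68.0 g
ground turkey: (3 lb + 8 oz = 3.5 lb) × 6/5 × 16 oz/lb × 28.35 g/oz ≈ 1905.1 g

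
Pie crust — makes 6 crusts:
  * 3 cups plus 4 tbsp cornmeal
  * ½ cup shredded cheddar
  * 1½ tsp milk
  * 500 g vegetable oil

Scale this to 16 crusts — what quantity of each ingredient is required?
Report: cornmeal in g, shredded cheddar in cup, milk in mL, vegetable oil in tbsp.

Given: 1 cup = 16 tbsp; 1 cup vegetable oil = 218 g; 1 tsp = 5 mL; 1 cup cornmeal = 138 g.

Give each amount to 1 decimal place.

cornmeal: 1196.0 g; shredded cheddar: 1.3 cup; milk: 20.0 mL; vegetable oil: 97.9 tbsp

Scaling factor: 16/6 = 8/3.
cornmeal: (3 cup + 4 tbsp = 3.25 cup) × 8/3 × 138 g/cup = 1196.0 g
shredded cheddar: 0.5 cup × 8/3 ≈ 1.3 cup
milk: 1.5 tsp × 8/3 × 5 mL/tsp = 20.0 mL
vegetable oil: 500 g × 8/3 ÷ 218 g/cup × 16 tbsp/cup ≈ 97.9 tbsp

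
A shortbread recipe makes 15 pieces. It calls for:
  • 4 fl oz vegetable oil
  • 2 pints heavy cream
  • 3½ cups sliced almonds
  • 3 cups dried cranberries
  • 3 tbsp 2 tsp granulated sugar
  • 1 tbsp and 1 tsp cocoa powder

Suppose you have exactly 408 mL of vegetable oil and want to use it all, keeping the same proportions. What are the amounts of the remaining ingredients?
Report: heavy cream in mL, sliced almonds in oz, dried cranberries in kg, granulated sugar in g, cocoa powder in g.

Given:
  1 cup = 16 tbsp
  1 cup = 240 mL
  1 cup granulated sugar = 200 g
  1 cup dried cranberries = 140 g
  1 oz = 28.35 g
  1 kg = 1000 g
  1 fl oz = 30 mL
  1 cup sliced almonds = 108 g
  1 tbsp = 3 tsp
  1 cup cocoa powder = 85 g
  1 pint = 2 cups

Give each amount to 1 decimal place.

heavy cream: 3264.0 mL; sliced almonds: 45.3 oz; dried cranberries: 1.4 kg; granulated sugar: 155.8 g; cocoa powder: 24.1 g

The original recipe has 120 mL of vegetable oil, so the scaling factor is 408 ÷ 120 = 17/5 = 3.4.
heavy cream: 2 pint × 17/5 × 2 cup/pint × 240 mL/cup = 3264.0 mL
sliced almonds: 3.5 cup × 17/5 × 108 g/cup ÷ 28.35 g/oz ≈ 45.3 oz
dried cranberries: 3 cup × 17/5 × 140 g/cup ÷ 1000 g/kg ≈ 1.4 kg
granulated sugar: (3 tbsp + 2 tsp = 11/3 tbsp) × 17/5 ÷ 16 tbsp/cup × 200 g/cup ≈ 155.8 g
cocoa powder: (1 tbsp + 1 tsp = 4/3 tbsp) × 17/5 ÷ 16 tbsp/cup × 85 g/cup ≈ 24.1 g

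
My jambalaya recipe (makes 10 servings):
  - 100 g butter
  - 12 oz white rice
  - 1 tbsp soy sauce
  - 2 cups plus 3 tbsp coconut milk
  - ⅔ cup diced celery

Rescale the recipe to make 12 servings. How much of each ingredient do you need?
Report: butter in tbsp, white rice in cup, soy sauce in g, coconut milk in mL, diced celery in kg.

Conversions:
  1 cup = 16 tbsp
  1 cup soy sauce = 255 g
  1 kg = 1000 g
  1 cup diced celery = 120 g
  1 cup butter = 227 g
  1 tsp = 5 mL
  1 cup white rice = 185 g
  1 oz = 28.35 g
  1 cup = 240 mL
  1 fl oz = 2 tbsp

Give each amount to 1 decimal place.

Scaling factor: 12/10 = 6/5 = 1.2.
butter: 100 g × 6/5 ÷ 227 g/cup × 16 tbsp/cup ≈ 8.5 tbsp
white rice: 12 oz × 6/5 × 28.35 g/oz ÷ 185 g/cup ≈ 2.2 cup
soy sauce: 1 tbsp × 6/5 ÷ 16 tbsp/cup × 255 g/cup ≈ 19.1 g
coconut milk: (2 cup + 3 tbsp = 2.1875 cup) × 6/5 × 240 mL/cup = 630.0 mL
diced celery: 2/3 cup × 6/5 × 120 g/cup ÷ 1000 g/kg ≈ 0.1 kg

butter: 8.5 tbsp; white rice: 2.2 cup; soy sauce: 19.1 g; coconut milk: 630.0 mL; diced celery: 0.1 kg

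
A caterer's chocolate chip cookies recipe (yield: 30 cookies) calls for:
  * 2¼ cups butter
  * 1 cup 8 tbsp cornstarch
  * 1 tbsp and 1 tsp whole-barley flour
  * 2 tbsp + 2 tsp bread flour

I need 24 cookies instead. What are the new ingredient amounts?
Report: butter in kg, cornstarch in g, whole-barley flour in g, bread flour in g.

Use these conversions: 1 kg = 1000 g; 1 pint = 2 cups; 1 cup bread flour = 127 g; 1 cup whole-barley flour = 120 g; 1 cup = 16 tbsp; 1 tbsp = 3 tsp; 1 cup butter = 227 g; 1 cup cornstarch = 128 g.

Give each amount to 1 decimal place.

butter: 0.4 kg; cornstarch: 153.6 g; whole-barley flour: 8.0 g; bread flour: 16.9 g

Scaling factor: 24/30 = 4/5 = 0.8.
butter: 2.25 cup × 4/5 × 227 g/cup ÷ 1000 g/kg ≈ 0.4 kg
cornstarch: (1 cup + 8 tbsp = 1.5 cup) × 4/5 × 128 g/cup = 153.6 g
whole-barley flour: (1 tbsp + 1 tsp = 4/3 tbsp) × 4/5 ÷ 16 tbsp/cup × 120 g/cup = 8.0 g
bread flour: (2 tbsp + 2 tsp = 8/3 tbsp) × 4/5 ÷ 16 tbsp/cup × 127 g/cup ≈ 16.9 g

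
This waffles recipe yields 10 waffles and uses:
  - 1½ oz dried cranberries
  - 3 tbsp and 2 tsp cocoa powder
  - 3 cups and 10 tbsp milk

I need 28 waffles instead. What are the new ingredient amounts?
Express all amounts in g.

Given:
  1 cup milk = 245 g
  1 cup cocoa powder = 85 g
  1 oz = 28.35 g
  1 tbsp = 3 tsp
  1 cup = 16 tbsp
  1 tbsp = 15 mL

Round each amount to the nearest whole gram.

dried cranberries: 119 g; cocoa powder: 55 g; milk: 2487 g

Scaling factor: 28/10 = 14/5 = 2.8.
dried cranberries: 1.5 oz × 14/5 × 28.35 g/oz ≈ 119 g
cocoa powder: (3 tbsp + 2 tsp = 11/3 tbsp) × 14/5 ÷ 16 tbsp/cup × 85 g/cup ≈ 55 g
milk: (3 cup + 10 tbsp = 3.625 cup) × 14/5 × 245 g/cup ≈ 2487 g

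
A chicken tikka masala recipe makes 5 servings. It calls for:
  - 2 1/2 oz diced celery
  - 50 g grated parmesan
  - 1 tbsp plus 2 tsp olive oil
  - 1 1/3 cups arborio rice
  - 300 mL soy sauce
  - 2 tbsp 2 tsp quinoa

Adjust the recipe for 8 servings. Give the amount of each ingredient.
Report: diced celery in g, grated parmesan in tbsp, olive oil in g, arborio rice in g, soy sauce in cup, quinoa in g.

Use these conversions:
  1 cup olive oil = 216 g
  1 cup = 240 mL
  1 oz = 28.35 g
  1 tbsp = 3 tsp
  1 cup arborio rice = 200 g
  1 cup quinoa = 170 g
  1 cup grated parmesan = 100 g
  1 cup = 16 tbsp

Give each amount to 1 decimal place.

Scaling factor: 8/5 = 1.6.
diced celery: 2.5 oz × 8/5 × 28.35 g/oz = 113.4 g
grated parmesan: 50 g × 8/5 ÷ 100 g/cup × 16 tbsp/cup = 12.8 tbsp
olive oil: (1 tbsp + 2 tsp = 5/3 tbsp) × 8/5 ÷ 16 tbsp/cup × 216 g/cup = 36.0 g
arborio rice: 4/3 cup × 8/5 × 200 g/cup ≈ 426.7 g
soy sauce: 300 mL × 8/5 ÷ 240 mL/cup = 2.0 cup
quinoa: (2 tbsp + 2 tsp = 8/3 tbsp) × 8/5 ÷ 16 tbsp/cup × 170 g/cup ≈ 45.3 g

diced celery: 113.4 g; grated parmesan: 12.8 tbsp; olive oil: 36.0 g; arborio rice: 426.7 g; soy sauce: 2.0 cup; quinoa: 45.3 g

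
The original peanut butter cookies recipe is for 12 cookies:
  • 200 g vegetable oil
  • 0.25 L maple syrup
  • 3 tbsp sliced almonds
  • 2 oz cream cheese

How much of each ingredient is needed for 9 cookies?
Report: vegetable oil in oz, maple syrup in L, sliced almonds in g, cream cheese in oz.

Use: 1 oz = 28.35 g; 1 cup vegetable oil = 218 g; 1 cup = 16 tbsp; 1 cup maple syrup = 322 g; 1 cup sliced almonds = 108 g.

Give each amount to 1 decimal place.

vegetable oil: 5.3 oz; maple syrup: 0.2 L; sliced almonds: 15.2 g; cream cheese: 1.5 oz

Scaling factor: 9/12 = 3/4 = 0.75.
vegetable oil: 200 g × 3/4 ÷ 28.35 g/oz ≈ 5.3 oz
maple syrup: 0.25 L × 3/4 ≈ 0.2 L
sliced almonds: 3 tbsp × 3/4 ÷ 16 tbsp/cup × 108 g/cup ≈ 15.2 g
cream cheese: 2 oz × 3/4 = 1.5 oz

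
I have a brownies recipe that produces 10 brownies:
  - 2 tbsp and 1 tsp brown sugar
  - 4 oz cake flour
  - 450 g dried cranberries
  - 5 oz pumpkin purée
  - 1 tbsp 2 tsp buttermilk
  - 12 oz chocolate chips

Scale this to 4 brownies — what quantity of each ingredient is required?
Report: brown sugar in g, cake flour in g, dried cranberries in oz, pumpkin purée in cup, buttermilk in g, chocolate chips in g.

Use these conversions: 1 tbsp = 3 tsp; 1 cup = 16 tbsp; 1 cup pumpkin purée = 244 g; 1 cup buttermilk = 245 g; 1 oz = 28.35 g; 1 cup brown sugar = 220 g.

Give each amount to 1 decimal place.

Scaling factor: 4/10 = 2/5 = 0.4.
brown sugar: (2 tbsp + 1 tsp = 7/3 tbsp) × 2/5 ÷ 16 tbsp/cup × 220 g/cup ≈ 12.8 g
cake flour: 4 oz × 2/5 × 28.35 g/oz ≈ 45.4 g
dried cranberries: 450 g × 2/5 ÷ 28.35 g/oz ≈ 6.3 oz
pumpkin purée: 5 oz × 2/5 × 28.35 g/oz ÷ 244 g/cup ≈ 0.2 cup
buttermilk: (1 tbsp + 2 tsp = 5/3 tbsp) × 2/5 ÷ 16 tbsp/cup × 245 g/cup ≈ 10.2 g
chocolate chips: 12 oz × 2/5 × 28.35 g/oz ≈ 136.1 g

brown sugar: 12.8 g; cake flour: 45.4 g; dried cranberries: 6.3 oz; pumpkin purée: 0.2 cup; buttermilk: 10.2 g; chocolate chips: 136.1 g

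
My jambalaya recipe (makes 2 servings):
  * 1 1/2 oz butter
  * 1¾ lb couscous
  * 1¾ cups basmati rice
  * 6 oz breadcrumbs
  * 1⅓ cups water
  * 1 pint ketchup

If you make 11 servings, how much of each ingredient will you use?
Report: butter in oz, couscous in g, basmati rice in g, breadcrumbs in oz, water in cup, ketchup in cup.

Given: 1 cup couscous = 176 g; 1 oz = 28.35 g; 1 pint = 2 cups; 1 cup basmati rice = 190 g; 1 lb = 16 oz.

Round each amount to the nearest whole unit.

Scaling factor: 11/2 = 5.5.
butter: 1.5 oz × 11/2 ≈ 8 oz
couscous: 1.75 lb × 11/2 × 16 oz/lb × 28.35 g/oz ≈ 4366 g
basmati rice: 1.75 cup × 11/2 × 190 g/cup ≈ 1829 g
breadcrumbs: 6 oz × 11/2 = 33 oz
water: 4/3 cup × 11/2 ≈ 7 cup
ketchup: 1 pint × 11/2 × 2 cup/pint = 11 cup

butter: 8 oz; couscous: 4366 g; basmati rice: 1829 g; breadcrumbs: 33 oz; water: 7 cup; ketchup: 11 cup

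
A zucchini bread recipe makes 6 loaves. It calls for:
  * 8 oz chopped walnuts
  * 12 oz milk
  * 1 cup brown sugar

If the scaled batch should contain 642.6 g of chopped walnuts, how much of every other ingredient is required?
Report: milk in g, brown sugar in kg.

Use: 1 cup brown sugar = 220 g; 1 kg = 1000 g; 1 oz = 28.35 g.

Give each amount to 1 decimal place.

milk: 963.9 g; brown sugar: 0.6 kg

The original recipe has 226.8 g of chopped walnuts, so the scaling factor is 642.6 ÷ 226.8 = 17/6.
milk: 12 oz × 17/6 × 28.35 g/oz = 963.9 g
brown sugar: 1 cup × 17/6 × 220 g/cup ÷ 1000 g/kg ≈ 0.6 kg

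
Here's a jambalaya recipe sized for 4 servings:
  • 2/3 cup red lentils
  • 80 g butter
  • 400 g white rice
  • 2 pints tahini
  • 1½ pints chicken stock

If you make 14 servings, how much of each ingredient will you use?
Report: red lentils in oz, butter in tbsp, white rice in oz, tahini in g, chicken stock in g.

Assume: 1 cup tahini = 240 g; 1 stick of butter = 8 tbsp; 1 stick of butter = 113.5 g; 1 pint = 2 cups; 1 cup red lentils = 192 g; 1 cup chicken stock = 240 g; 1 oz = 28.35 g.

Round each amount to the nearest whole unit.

red lentils: 16 oz; butter: 20 tbsp; white rice: 49 oz; tahini: 3360 g; chicken stock: 2520 g

Scaling factor: 14/4 = 7/2 = 3.5.
red lentils: 2/3 cup × 7/2 × 192 g/cup ÷ 28.35 g/oz ≈ 16 oz
butter: 80 g × 7/2 ÷ 113.5 g/stick × 8 tbsp/stick ≈ 20 tbsp
white rice: 400 g × 7/2 ÷ 28.35 g/oz ≈ 49 oz
tahini: 2 pint × 7/2 × 2 cup/pint × 240 g/cup = 3360 g
chicken stock: 1.5 pint × 7/2 × 2 cup/pint × 240 g/cup = 2520 g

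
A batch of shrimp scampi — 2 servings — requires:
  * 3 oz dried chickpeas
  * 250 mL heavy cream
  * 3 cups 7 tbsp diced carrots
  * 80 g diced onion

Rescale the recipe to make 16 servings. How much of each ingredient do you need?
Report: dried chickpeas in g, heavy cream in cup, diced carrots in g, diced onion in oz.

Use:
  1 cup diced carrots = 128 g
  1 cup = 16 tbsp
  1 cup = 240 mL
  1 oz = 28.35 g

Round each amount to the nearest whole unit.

Scaling factor: 16/2 = 8.
dried chickpeas: 3 oz × 8 × 28.35 g/oz ≈ 680 g
heavy cream: 250 mL × 8 ÷ 240 mL/cup ≈ 8 cup
diced carrots: (3 cup + 7 tbsp = 3.4375 cup) × 8 × 128 g/cup = 3520 g
diced onion: 80 g × 8 ÷ 28.35 g/oz ≈ 23 oz

dried chickpeas: 680 g; heavy cream: 8 cup; diced carrots: 3520 g; diced onion: 23 oz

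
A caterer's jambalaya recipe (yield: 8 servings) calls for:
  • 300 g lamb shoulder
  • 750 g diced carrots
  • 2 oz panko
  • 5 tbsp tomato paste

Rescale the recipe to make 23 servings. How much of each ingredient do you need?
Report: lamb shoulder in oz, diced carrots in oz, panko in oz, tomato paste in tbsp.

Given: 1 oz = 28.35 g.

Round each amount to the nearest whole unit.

Scaling factor: 23/8 = 2.875.
lamb shoulder: 300 g × 23/8 ÷ 28.35 g/oz ≈ 30 oz
diced carrots: 750 g × 23/8 ÷ 28.35 g/oz ≈ 76 oz
panko: 2 oz × 23/8 ≈ 6 oz
tomato paste: 5 tbsp × 23/8 ≈ 14 tbsp

lamb shoulder: 30 oz; diced carrots: 76 oz; panko: 6 oz; tomato paste: 14 tbsp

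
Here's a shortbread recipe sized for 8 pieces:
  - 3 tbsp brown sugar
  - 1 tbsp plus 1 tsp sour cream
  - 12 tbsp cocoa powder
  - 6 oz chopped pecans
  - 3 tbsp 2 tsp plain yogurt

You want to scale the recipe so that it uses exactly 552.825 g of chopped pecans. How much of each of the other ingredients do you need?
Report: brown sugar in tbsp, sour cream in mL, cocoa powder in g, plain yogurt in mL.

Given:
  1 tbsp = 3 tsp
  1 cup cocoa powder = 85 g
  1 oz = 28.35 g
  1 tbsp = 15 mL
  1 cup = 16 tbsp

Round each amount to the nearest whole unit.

The original recipe has 170.1 g of chopped pecans, so the scaling factor is 552.825 ÷ 170.1 = 13/4 = 3.25.
brown sugar: 3 tbsp × 13/4 ≈ 10 tbsp
sour cream: (1 tbsp + 1 tsp = 4/3 tbsp) × 13/4 × 15 mL/tbsp = 65 mL
cocoa powder: 12 tbsp × 13/4 ÷ 16 tbsp/cup × 85 g/cup ≈ 207 g
plain yogurt: (3 tbsp + 2 tsp = 11/3 tbsp) × 13/4 × 15 mL/tbsp ≈ 179 mL

brown sugar: 10 tbsp; sour cream: 65 mL; cocoa powder: 207 g; plain yogurt: 179 mL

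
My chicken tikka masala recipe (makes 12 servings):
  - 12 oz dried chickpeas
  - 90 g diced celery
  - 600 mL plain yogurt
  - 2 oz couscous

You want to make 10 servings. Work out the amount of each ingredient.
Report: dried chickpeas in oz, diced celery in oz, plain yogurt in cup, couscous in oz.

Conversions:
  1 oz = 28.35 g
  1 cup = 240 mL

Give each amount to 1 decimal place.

Scaling factor: 10/12 = 5/6.
dried chickpeas: 12 oz × 5/6 = 10.0 oz
diced celery: 90 g × 5/6 ÷ 28.35 g/oz ≈ 2.6 oz
plain yogurt: 600 mL × 5/6 ÷ 240 mL/cup ≈ 2.1 cup
couscous: 2 oz × 5/6 ≈ 1.7 oz

dried chickpeas: 10.0 oz; diced celery: 2.6 oz; plain yogurt: 2.1 cup; couscous: 1.7 oz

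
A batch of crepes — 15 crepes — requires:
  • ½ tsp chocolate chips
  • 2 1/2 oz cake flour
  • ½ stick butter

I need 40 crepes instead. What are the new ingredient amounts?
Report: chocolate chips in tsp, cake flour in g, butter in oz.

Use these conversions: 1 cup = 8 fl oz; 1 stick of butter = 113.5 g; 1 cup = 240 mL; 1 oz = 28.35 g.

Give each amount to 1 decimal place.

chocolate chips: 1.3 tsp; cake flour: 189.0 g; butter: 5.3 oz

Scaling factor: 40/15 = 8/3.
chocolate chips: 0.5 tsp × 8/3 ≈ 1.3 tsp
cake flour: 2.5 oz × 8/3 × 28.35 g/oz = 189.0 g
butter: 0.5 stick × 8/3 × 113.5 g/stick ÷ 28.35 g/oz ≈ 5.3 oz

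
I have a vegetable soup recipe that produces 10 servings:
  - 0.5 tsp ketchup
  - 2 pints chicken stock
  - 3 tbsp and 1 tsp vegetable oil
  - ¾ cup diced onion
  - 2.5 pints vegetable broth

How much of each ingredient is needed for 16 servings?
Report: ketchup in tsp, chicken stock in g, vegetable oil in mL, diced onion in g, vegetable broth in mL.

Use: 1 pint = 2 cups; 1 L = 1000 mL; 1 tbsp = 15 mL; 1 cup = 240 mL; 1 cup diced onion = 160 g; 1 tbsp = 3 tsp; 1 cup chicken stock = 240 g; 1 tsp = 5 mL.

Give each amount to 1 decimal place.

Scaling factor: 16/10 = 8/5 = 1.6.
ketchup: 0.5 tsp × 8/5 = 0.8 tsp
chicken stock: 2 pint × 8/5 × 2 cup/pint × 240 g/cup = 1536.0 g
vegetable oil: (3 tbsp + 1 tsp = 10/3 tbsp) × 8/5 × 15 mL/tbsp = 80.0 mL
diced onion: 0.75 cup × 8/5 × 160 g/cup = 192.0 g
vegetable broth: 2.5 pint × 8/5 × 2 cup/pint × 240 mL/cup = 1920.0 mL

ketchup: 0.8 tsp; chicken stock: 1536.0 g; vegetable oil: 80.0 mL; diced onion: 192.0 g; vegetable broth: 1920.0 mL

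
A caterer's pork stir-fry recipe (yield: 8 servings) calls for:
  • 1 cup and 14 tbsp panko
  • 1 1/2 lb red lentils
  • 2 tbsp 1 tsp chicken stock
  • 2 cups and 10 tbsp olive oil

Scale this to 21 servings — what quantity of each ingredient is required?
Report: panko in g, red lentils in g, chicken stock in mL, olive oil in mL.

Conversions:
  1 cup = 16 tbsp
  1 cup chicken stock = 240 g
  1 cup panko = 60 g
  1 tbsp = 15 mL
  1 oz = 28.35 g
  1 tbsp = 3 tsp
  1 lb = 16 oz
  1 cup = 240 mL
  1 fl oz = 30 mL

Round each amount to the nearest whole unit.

Scaling factor: 21/8 = 2.625.
panko: (1 cup + 14 tbsp = 1.875 cup) × 21/8 × 60 g/cup ≈ 295 g
red lentils: 1.5 lb × 21/8 × 16 oz/lb × 28.35 g/oz ≈ 1786 g
chicken stock: (2 tbsp + 1 tsp = 7/3 tbsp) × 21/8 × 15 mL/tbsp ≈ 92 mL
olive oil: (2 cup + 10 tbsp = 2.625 cup) × 21/8 × 240 mL/cup ≈ 1654 mL

panko: 295 g; red lentils: 1786 g; chicken stock: 92 mL; olive oil: 1654 mL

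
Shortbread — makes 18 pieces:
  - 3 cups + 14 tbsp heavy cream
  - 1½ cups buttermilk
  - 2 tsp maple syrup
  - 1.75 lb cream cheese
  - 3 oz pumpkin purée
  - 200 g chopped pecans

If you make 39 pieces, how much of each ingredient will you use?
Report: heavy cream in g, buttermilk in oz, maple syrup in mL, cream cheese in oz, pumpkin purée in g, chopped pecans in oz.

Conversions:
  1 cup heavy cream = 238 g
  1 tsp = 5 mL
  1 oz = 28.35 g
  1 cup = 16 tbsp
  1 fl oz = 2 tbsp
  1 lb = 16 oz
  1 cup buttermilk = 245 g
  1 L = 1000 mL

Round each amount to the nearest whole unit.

heavy cream: 1998 g; buttermilk: 28 oz; maple syrup: 22 mL; cream cheese: 61 oz; pumpkin purée: 184 g; chopped pecans: 15 oz

Scaling factor: 39/18 = 13/6.
heavy cream: (3 cup + 14 tbsp = 3.875 cup) × 13/6 × 238 g/cup ≈ 1998 g
buttermilk: 1.5 cup × 13/6 × 245 g/cup ÷ 28.35 g/oz ≈ 28 oz
maple syrup: 2 tsp × 13/6 × 5 mL/tsp ≈ 22 mL
cream cheese: 1.75 lb × 13/6 × 16 oz/lb ≈ 61 oz
pumpkin purée: 3 oz × 13/6 × 28.35 g/oz ≈ 184 g
chopped pecans: 200 g × 13/6 ÷ 28.35 g/oz ≈ 15 oz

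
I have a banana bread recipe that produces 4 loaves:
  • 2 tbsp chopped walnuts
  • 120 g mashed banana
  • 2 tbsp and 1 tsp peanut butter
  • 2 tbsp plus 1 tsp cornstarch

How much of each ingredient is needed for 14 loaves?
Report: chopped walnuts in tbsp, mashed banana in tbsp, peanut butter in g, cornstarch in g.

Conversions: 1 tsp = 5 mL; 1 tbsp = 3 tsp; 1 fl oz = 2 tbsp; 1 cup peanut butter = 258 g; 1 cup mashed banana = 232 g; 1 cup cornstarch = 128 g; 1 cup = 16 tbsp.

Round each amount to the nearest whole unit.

chopped walnuts: 7 tbsp; mashed banana: 29 tbsp; peanut butter: 132 g; cornstarch: 65 g

Scaling factor: 14/4 = 7/2 = 3.5.
chopped walnuts: 2 tbsp × 7/2 = 7 tbsp
mashed banana: 120 g × 7/2 ÷ 232 g/cup × 16 tbsp/cup ≈ 29 tbsp
peanut butter: (2 tbsp + 1 tsp = 7/3 tbsp) × 7/2 ÷ 16 tbsp/cup × 258 g/cup ≈ 132 g
cornstarch: (2 tbsp + 1 tsp = 7/3 tbsp) × 7/2 ÷ 16 tbsp/cup × 128 g/cup ≈ 65 g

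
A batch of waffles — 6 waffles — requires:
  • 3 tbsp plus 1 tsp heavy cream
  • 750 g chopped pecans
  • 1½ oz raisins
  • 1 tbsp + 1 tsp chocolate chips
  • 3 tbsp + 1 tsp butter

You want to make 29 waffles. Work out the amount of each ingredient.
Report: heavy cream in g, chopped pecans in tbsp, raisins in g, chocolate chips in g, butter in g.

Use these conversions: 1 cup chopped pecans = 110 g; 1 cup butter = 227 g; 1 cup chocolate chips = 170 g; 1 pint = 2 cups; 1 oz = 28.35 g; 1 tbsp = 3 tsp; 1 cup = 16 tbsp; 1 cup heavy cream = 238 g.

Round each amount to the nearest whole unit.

Scaling factor: 29/6.
heavy cream: (3 tbsp + 1 tsp = 10/3 tbsp) × 29/6 ÷ 16 tbsp/cup × 238 g/cup ≈ 240 g
chopped pecans: 750 g × 29/6 ÷ 110 g/cup × 16 tbsp/cup ≈ 527 tbsp
raisins: 1.5 oz × 29/6 × 28.35 g/oz ≈ 206 g
chocolate chips: (1 tbsp + 1 tsp = 4/3 tbsp) × 29/6 ÷ 16 tbsp/cup × 170 g/cup ≈ 68 g
butter: (3 tbsp + 1 tsp = 10/3 tbsp) × 29/6 ÷ 16 tbsp/cup × 227 g/cup ≈ 229 g

heavy cream: 240 g; chopped pecans: 527 tbsp; raisins: 206 g; chocolate chips: 68 g; butter: 229 g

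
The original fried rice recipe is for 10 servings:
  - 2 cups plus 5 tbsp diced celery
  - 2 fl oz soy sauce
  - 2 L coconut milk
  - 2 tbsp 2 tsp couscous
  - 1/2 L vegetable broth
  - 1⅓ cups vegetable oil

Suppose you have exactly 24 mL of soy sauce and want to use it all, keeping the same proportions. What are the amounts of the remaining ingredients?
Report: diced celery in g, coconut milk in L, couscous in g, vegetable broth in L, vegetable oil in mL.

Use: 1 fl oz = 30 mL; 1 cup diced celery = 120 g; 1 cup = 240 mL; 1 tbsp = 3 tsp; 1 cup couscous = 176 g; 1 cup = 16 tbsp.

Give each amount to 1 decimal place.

The original recipe has 60 mL of soy sauce, so the scaling factor is 24 ÷ 60 = 2/5 = 0.4.
diced celery: (2 cup + 5 tbsp = 2.3125 cup) × 2/5 × 120 g/cup = 111.0 g
coconut milk: 2 L × 2/5 = 0.8 L
couscous: (2 tbsp + 2 tsp = 8/3 tbsp) × 2/5 ÷ 16 tbsp/cup × 176 g/cup ≈ 11.7 g
vegetable broth: 0.5 L × 2/5 = 0.2 L
vegetable oil: 4/3 cup × 2/5 × 240 mL/cup = 128.0 mL

diced celery: 111.0 g; coconut milk: 0.8 L; couscous: 11.7 g; vegetable broth: 0.2 L; vegetable oil: 128.0 mL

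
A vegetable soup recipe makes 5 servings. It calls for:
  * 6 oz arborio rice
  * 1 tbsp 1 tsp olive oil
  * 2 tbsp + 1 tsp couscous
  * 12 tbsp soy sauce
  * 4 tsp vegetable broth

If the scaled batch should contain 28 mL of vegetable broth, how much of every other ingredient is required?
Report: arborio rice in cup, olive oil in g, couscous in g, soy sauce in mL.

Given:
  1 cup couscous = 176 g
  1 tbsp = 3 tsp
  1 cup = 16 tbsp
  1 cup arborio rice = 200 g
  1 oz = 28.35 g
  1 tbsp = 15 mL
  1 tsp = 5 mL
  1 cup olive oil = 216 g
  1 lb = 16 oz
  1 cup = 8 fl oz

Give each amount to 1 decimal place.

The original recipe has 20 mL of vegetable broth, so the scaling factor is 28 ÷ 20 = 7/5 = 1.4.
arborio rice: 6 oz × 7/5 × 28.35 g/oz ÷ 200 g/cup ≈ 1.2 cup
olive oil: (1 tbsp + 1 tsp = 4/3 tbsp) × 7/5 ÷ 16 tbsp/cup × 216 g/cup = 25.2 g
couscous: (2 tbsp + 1 tsp = 7/3 tbsp) × 7/5 ÷ 16 tbsp/cup × 176 g/cup ≈ 35.9 g
soy sauce: 12 tbsp × 7/5 × 15 mL/tbsp = 252.0 mL

arborio rice: 1.2 cup; olive oil: 25.2 g; couscous: 35.9 g; soy sauce: 252.0 mL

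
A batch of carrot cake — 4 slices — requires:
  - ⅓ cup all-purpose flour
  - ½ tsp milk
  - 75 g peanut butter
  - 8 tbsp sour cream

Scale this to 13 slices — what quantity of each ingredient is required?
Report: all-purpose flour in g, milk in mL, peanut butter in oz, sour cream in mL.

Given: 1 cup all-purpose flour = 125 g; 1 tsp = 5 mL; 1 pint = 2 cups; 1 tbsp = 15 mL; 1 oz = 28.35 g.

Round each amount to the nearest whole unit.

all-purpose flour: 135 g; milk: 8 mL; peanut butter: 9 oz; sour cream: 390 mL

Scaling factor: 13/4 = 3.25.
all-purpose flour: 1/3 cup × 13/4 × 125 g/cup ≈ 135 g
milk: 0.5 tsp × 13/4 × 5 mL/tsp ≈ 8 mL
peanut butter: 75 g × 13/4 ÷ 28.35 g/oz ≈ 9 oz
sour cream: 8 tbsp × 13/4 × 15 mL/tbsp = 390 mL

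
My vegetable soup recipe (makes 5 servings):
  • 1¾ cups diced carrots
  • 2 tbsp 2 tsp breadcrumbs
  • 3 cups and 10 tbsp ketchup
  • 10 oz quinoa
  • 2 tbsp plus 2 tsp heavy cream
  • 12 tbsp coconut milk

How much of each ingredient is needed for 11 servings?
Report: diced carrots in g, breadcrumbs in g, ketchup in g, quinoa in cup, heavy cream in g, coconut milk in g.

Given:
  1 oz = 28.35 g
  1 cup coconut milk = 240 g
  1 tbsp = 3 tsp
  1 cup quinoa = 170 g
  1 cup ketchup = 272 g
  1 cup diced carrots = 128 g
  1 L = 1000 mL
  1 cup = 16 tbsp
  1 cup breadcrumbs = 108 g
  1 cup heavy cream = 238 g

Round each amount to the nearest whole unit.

Scaling factor: 11/5 = 2.2.
diced carrots: 1.75 cup × 11/5 × 128 g/cup ≈ 493 g
breadcrumbs: (2 tbsp + 2 tsp = 8/3 tbsp) × 11/5 ÷ 16 tbsp/cup × 108 g/cup ≈ 40 g
ketchup: (3 cup + 10 tbsp = 3.625 cup) × 11/5 × 272 g/cup ≈ 2169 g
quinoa: 10 oz × 11/5 × 28.35 g/oz ÷ 170 g/cup ≈ 4 cup
heavy cream: (2 tbsp + 2 tsp = 8/3 tbsp) × 11/5 ÷ 16 tbsp/cup × 238 g/cup ≈ 87 g
coconut milk: 12 tbsp × 11/5 ÷ 16 tbsp/cup × 240 g/cup = 396 g

diced carrots: 493 g; breadcrumbs: 40 g; ketchup: 2169 g; quinoa: 4 cup; heavy cream: 87 g; coconut milk: 396 g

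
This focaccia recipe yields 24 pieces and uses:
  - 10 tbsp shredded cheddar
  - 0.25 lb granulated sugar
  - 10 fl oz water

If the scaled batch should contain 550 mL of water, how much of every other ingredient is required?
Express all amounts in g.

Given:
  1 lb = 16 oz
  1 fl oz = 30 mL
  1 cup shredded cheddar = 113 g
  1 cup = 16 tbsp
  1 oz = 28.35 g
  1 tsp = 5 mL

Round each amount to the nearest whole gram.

shredded cheddar: 129 g; granulated sugar: 208 g

The original recipe has 300 mL of water, so the scaling factor is 550 ÷ 300 = 11/6.
shredded cheddar: 10 tbsp × 11/6 ÷ 16 tbsp/cup × 113 g/cup ≈ 129 g
granulated sugar: 0.25 lb × 11/6 × 16 oz/lb × 28.35 g/oz ≈ 208 g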